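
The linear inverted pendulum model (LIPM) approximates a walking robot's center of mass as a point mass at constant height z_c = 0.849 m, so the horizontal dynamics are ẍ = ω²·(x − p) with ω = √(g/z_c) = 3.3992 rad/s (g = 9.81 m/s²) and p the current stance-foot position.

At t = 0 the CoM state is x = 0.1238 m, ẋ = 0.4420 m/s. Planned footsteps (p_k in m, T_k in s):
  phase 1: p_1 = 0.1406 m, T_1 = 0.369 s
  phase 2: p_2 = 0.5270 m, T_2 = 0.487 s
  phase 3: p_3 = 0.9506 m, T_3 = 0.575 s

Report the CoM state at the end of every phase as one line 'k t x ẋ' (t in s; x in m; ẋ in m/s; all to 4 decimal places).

1 0.3690 0.3181 0.7458
2 0.8560 0.5136 0.2326
3 1.4310 -0.3862 -4.3009

phase 1: p=0.1406, T=0.369, ωT=1.254305, cosh=1.895337, sinh=1.610063; start (x,ẋ)=(0.123800, 0.442000) → end (x,ẋ)=(0.318116, 0.745794)
phase 2: p=0.5270, T=0.487, ωT=1.655410, cosh=2.713121, sinh=2.522107; start (x,ẋ)=(0.318116, 0.745794) → end (x,ẋ)=(0.513629, 0.232634)
phase 3: p=0.9506, T=0.575, ωT=1.954540, cosh=3.601150, sinh=3.459520; start (x,ẋ)=(0.513629, 0.232634) → end (x,ẋ)=(-0.386235, -4.300851)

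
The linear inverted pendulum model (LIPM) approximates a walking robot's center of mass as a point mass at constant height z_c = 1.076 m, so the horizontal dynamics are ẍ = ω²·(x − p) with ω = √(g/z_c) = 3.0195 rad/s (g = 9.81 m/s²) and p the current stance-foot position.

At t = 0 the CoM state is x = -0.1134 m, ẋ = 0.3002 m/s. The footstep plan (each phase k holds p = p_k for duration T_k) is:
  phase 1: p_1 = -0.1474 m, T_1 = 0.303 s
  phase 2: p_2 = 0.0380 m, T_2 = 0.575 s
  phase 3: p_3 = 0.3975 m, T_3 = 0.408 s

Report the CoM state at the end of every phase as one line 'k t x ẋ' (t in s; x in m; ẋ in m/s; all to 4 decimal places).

1 0.3030 0.0060 0.5424
2 0.8780 0.4385 1.3219
3 1.2860 1.1602 2.6525

phase 1: p=-0.1474, T=0.303, ωT=0.914908, cosh=1.448550, sinh=1.047997; start (x,ẋ)=(-0.113400, 0.300200) → end (x,ẋ)=(0.006043, 0.542445)
phase 2: p=0.0380, T=0.575, ωT=1.736212, cosh=2.925996, sinh=2.749810; start (x,ẋ)=(0.006043, 0.542445) → end (x,ẋ)=(0.438490, 1.321852)
phase 3: p=0.3975, T=0.408, ωT=1.231956, cosh=1.859825, sinh=1.568103; start (x,ẋ)=(0.438490, 1.321852) → end (x,ẋ)=(1.160206, 2.652496)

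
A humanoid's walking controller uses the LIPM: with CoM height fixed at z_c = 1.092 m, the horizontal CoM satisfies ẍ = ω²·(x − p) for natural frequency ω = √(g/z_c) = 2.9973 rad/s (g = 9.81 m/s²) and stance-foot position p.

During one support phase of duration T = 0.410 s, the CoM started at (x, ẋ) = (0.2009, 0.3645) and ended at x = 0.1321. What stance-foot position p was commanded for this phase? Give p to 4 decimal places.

ωT = 2.9973·0.410 = 1.228893; cosh(ωT) = 1.855030, sinh(ωT) = 1.562414
x(T) = p + (x₀−p)·cosh(ωT) + (ẋ₀/ω)·sinh(ωT) ⇒ p·(1 − cosh) = x(T) − x₀·cosh − (ẋ₀/ω)·sinh
numerator   = 0.1321 − (0.2009)·1.855030 − (0.3645/2.9973)·1.562414 = -0.430580
denominator = 1 − 1.855030 = -0.855030
p = -0.430580 / -0.855030 = 0.5036

p = 0.5036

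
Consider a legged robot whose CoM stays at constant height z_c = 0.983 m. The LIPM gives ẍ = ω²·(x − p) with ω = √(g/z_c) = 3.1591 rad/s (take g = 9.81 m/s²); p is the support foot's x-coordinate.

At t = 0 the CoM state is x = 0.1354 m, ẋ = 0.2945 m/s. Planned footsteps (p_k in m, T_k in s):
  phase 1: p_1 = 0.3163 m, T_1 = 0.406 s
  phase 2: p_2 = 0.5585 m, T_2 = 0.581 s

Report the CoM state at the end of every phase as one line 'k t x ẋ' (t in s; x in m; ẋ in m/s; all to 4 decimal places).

1 0.4060 0.1202 -0.3793
2 0.9870 -1.2168 -5.4478

phase 1: p=0.3163, T=0.406, ωT=1.282595, cosh=1.941650, sinh=1.664333; start (x,ẋ)=(0.135400, 0.294500) → end (x,ẋ)=(0.120209, -0.379319)
phase 2: p=0.5585, T=0.581, ωT=1.835437, cosh=3.213708, sinh=3.054165; start (x,ẋ)=(0.120209, -0.379319) → end (x,ẋ)=(-1.216758, -5.447832)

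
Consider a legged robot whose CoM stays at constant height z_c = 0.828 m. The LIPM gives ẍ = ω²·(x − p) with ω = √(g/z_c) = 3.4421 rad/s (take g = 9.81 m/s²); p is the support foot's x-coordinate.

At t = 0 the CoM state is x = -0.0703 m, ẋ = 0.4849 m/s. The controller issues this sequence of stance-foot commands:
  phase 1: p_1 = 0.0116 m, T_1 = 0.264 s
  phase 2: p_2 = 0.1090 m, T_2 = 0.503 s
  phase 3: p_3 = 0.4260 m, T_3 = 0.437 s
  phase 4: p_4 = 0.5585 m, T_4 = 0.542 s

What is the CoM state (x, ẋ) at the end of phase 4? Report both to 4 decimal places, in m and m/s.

x = -0.4770, ẋ = -3.4524

phase 1: p=0.0116, T=0.264, ωT=0.908714, cosh=1.442086, sinh=1.039044; start (x,ẋ)=(-0.070300, 0.484900) → end (x,ẋ)=(0.039867, 0.406353)
phase 2: p=0.1090, T=0.503, ωT=1.731376, cosh=2.912732, sinh=2.735691; start (x,ẋ)=(0.039867, 0.406353) → end (x,ẋ)=(0.230592, 0.532602)
phase 3: p=0.4260, T=0.437, ωT=1.504198, cosh=2.361368, sinh=2.139173; start (x,ẋ)=(0.230592, 0.532602) → end (x,ẋ)=(0.295567, -0.181169)
phase 4: p=0.5585, T=0.542, ωT=1.865618, cosh=3.307364, sinh=3.152564; start (x,ẋ)=(0.295567, -0.181169) → end (x,ẋ)=(-0.477045, -3.452392)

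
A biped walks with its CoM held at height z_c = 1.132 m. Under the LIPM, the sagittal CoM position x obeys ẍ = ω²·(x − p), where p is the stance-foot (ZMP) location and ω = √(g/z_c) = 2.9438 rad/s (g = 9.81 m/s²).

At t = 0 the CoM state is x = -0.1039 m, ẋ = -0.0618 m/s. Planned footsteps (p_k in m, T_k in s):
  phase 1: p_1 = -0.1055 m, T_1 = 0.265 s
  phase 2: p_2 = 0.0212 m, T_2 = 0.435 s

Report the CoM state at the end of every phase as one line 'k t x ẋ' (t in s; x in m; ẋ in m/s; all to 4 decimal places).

1 0.2650 -0.1215 -0.0775
2 0.7000 -0.2991 -0.8476

phase 1: p=-0.1055, T=0.265, ωT=0.780107, cosh=1.320031, sinh=0.861674; start (x,ẋ)=(-0.103900, -0.061800) → end (x,ẋ)=(-0.121477, -0.077519)
phase 2: p=0.0212, T=0.435, ωT=1.280553, cosh=1.938256, sinh=1.660373; start (x,ẋ)=(-0.121477, -0.077519) → end (x,ẋ)=(-0.299068, -0.847631)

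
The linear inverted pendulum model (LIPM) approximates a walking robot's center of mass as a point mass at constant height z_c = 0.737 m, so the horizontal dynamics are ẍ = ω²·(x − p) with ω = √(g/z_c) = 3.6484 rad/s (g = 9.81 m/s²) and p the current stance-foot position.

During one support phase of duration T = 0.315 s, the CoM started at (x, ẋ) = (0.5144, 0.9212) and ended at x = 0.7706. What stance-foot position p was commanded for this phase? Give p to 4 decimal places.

p = 0.6532

ωT = 3.6484·0.315 = 1.149246; cosh(ωT) = 1.736344, sinh(ωT) = 1.419468
x(T) = p + (x₀−p)·cosh(ωT) + (ẋ₀/ω)·sinh(ωT) ⇒ p·(1 − cosh) = x(T) − x₀·cosh − (ẋ₀/ω)·sinh
numerator   = 0.7706 − (0.5144)·1.736344 − (0.9212/3.6484)·1.419468 = -0.480983
denominator = 1 − 1.736344 = -0.736344
p = -0.480983 / -0.736344 = 0.6532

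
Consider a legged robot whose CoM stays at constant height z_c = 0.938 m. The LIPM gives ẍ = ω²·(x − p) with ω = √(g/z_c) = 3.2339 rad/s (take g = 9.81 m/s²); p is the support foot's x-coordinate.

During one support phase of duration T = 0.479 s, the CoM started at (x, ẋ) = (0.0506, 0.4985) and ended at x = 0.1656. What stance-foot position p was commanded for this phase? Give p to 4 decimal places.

ωT = 3.2339·0.479 = 1.549038; cosh(ωT) = 2.459696, sinh(ωT) = 2.247244
x(T) = p + (x₀−p)·cosh(ωT) + (ẋ₀/ω)·sinh(ωT) ⇒ p·(1 − cosh) = x(T) − x₀·cosh − (ẋ₀/ω)·sinh
numerator   = 0.1656 − (0.0506)·2.459696 − (0.4985/3.2339)·2.247244 = -0.305269
denominator = 1 − 2.459696 = -1.459696
p = -0.305269 / -1.459696 = 0.2091

p = 0.2091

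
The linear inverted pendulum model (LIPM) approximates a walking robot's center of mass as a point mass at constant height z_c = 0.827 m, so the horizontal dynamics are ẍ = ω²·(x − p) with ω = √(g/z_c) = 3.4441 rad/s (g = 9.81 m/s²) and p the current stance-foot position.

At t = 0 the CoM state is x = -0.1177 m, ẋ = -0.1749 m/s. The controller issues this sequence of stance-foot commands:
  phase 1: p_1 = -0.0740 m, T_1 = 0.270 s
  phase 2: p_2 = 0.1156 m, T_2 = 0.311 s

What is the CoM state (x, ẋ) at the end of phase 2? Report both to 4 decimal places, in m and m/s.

x = -0.5425, ẋ = -2.0462

phase 1: p=-0.0740, T=0.270, ωT=0.929907, cosh=1.464432, sinh=1.069842; start (x,ẋ)=(-0.117700, -0.174900) → end (x,ẋ)=(-0.192325, -0.417148)
phase 2: p=0.1156, T=0.311, ωT=1.071115, cosh=1.630629, sinh=1.288003; start (x,ẋ)=(-0.192325, -0.417148) → end (x,ẋ)=(-0.542514, -2.046172)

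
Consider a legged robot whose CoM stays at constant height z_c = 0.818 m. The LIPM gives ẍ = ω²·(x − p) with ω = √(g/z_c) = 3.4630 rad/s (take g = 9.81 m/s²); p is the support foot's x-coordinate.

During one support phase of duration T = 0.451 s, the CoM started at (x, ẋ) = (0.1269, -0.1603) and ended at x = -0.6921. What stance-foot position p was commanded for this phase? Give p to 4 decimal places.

p = 0.6062

ωT = 3.4630·0.451 = 1.561813; cosh(ωT) = 2.488606, sinh(ωT) = 2.278851
x(T) = p + (x₀−p)·cosh(ωT) + (ẋ₀/ω)·sinh(ωT) ⇒ p·(1 − cosh) = x(T) − x₀·cosh − (ẋ₀/ω)·sinh
numerator   = -0.6921 − (0.1269)·2.488606 − (-0.1603/3.4630)·2.278851 = -0.902418
denominator = 1 − 2.488606 = -1.488606
p = -0.902418 / -1.488606 = 0.6062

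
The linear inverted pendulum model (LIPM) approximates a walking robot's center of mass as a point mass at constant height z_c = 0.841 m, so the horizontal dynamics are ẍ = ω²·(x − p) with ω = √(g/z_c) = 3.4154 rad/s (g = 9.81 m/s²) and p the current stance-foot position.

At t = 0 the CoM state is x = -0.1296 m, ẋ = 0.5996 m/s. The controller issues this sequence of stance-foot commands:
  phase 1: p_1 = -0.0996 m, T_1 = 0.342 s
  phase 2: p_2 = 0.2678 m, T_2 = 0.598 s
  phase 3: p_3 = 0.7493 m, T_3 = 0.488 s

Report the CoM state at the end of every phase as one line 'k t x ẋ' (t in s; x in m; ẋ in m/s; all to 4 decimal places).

1 0.3420 0.1025 0.9085
2 0.9400 0.6279 1.4210
3 1.4280 1.4786 2.8376

phase 1: p=-0.0996, T=0.342, ωT=1.168067, cosh=1.763369, sinh=1.452401; start (x,ẋ)=(-0.129600, 0.599600) → end (x,ẋ)=(0.102479, 0.908500)
phase 2: p=0.2678, T=0.598, ωT=2.042409, cosh=3.919438, sinh=3.789722; start (x,ẋ)=(0.102479, 0.908500) → end (x,ẋ)=(0.627906, 1.420994)
phase 3: p=0.7493, T=0.488, ωT=1.666715, cosh=2.741807, sinh=2.552940; start (x,ẋ)=(0.627906, 1.420994) → end (x,ẋ)=(1.478623, 2.837614)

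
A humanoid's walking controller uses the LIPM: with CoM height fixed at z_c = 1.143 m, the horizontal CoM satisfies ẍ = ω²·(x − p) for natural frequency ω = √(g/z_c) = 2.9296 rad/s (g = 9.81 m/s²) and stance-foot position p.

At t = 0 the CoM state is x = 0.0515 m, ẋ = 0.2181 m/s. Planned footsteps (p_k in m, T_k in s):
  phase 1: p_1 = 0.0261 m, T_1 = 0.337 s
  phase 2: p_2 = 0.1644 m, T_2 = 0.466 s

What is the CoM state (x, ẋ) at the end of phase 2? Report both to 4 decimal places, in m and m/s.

x = 0.3984, ẋ = 0.8025

phase 1: p=0.0261, T=0.337, ωT=0.987275, cosh=1.528251, sinh=1.155660; start (x,ẋ)=(0.051500, 0.218100) → end (x,ẋ)=(0.150953, 0.419306)
phase 2: p=0.1644, T=0.466, ωT=1.365194, cosh=2.085906, sinh=1.830575; start (x,ẋ)=(0.150953, 0.419306) → end (x,ẋ)=(0.398357, 0.802520)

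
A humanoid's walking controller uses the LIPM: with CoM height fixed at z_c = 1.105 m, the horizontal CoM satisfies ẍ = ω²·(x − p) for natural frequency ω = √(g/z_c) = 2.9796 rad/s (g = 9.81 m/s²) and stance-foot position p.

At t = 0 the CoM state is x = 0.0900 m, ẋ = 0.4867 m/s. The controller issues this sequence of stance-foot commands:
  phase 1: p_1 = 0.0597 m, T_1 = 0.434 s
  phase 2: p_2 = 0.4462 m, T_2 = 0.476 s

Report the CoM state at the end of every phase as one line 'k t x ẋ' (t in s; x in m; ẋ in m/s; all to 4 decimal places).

1 0.4340 0.3943 1.1057
2 0.9100 1.0541 2.1165

phase 1: p=0.0597, T=0.434, ωT=1.293146, cosh=1.959320, sinh=1.684914; start (x,ẋ)=(0.090000, 0.486700) → end (x,ẋ)=(0.394288, 1.105718)
phase 2: p=0.4462, T=0.476, ωT=1.418290, cosh=2.186089, sinh=1.943961; start (x,ẋ)=(0.394288, 1.105718) → end (x,ẋ)=(1.054113, 2.116514)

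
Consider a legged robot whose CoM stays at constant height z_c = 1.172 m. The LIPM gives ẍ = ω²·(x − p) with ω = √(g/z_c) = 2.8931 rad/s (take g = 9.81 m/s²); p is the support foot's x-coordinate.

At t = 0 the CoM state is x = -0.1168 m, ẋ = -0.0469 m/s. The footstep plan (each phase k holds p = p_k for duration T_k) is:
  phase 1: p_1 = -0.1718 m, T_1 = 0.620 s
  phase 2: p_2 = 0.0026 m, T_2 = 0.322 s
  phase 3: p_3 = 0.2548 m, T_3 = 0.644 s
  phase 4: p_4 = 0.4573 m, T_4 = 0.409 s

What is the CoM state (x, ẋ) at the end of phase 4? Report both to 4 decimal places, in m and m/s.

phase 1: p=-0.1718, T=0.620, ωT=1.793722, cosh=3.089063, sinh=2.922723; start (x,ẋ)=(-0.116800, -0.046900) → end (x,ẋ)=(-0.049282, 0.320188)
phase 2: p=0.0026, T=0.322, ωT=0.931578, cosh=1.466222, sinh=1.072290; start (x,ẋ)=(-0.049282, 0.320188) → end (x,ẋ)=(0.045203, 0.308517)
phase 3: p=0.2548, T=0.644, ωT=1.863156, cosh=3.299613, sinh=3.144431; start (x,ẋ)=(0.045203, 0.308517) → end (x,ẋ)=(-0.101469, -0.888745)
phase 4: p=0.4573, T=0.409, ωT=1.183278, cosh=1.785666, sinh=1.479393; start (x,ẋ)=(-0.101469, -0.888745) → end (x,ẋ)=(-0.994936, -3.978549)

x = -0.9949, ẋ = -3.9785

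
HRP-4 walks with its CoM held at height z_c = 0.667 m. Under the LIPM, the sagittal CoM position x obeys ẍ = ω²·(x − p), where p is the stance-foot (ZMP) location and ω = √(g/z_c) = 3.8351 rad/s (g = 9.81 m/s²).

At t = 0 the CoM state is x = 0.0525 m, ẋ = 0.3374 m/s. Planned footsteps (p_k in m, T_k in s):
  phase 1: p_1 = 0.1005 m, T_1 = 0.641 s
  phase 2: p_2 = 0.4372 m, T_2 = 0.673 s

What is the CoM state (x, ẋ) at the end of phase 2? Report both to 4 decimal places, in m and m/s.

x = 1.2855, ẋ = 3.3545

phase 1: p=0.1005, T=0.641, ωT=2.458299, cosh=5.885250, sinh=5.799670; start (x,ẋ)=(0.052500, 0.337400) → end (x,ẋ)=(0.328245, 0.918052)
phase 2: p=0.4372, T=0.673, ωT=2.581022, cosh=6.643167, sinh=6.567470; start (x,ẋ)=(0.328245, 0.918052) → end (x,ẋ)=(1.285523, 3.354526)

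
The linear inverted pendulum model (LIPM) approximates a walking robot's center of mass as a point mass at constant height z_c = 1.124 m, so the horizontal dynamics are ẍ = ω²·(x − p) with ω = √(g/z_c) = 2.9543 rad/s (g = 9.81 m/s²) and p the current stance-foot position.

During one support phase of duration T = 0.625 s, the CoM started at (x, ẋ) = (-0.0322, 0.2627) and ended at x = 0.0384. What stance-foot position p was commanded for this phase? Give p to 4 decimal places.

ωT = 2.9543·0.625 = 1.846437; cosh(ωT) = 3.247501, sinh(ωT) = 3.089702
x(T) = p + (x₀−p)·cosh(ωT) + (ẋ₀/ω)·sinh(ωT) ⇒ p·(1 − cosh) = x(T) − x₀·cosh − (ẋ₀/ω)·sinh
numerator   = 0.0384 − (-0.0322)·3.247501 − (0.2627/2.9543)·3.089702 = -0.131771
denominator = 1 − 3.247501 = -2.247501
p = -0.131771 / -2.247501 = 0.0586

p = 0.0586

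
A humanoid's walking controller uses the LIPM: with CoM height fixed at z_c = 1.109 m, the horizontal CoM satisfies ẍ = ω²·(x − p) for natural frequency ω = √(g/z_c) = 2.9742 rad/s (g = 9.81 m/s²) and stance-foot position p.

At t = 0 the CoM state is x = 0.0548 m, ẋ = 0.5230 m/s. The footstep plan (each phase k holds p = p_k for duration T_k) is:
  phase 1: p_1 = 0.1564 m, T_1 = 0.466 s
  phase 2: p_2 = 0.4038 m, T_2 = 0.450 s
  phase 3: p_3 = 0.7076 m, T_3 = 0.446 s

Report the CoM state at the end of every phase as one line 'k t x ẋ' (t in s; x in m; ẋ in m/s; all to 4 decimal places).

phase 1: p=0.1564, T=0.466, ωT=1.385977, cosh=2.124405, sinh=1.874326; start (x,ẋ)=(0.054800, 0.523000) → end (x,ẋ)=(0.270152, 0.544683)
phase 2: p=0.4038, T=0.450, ωT=1.338390, cosh=2.037584, sinh=1.775316; start (x,ẋ)=(0.270152, 0.544683) → end (x,ẋ)=(0.456606, 0.404158)
phase 3: p=0.7076, T=0.446, ωT=1.326493, cosh=2.016607, sinh=1.751200; start (x,ẋ)=(0.456606, 0.404158) → end (x,ẋ)=(0.439410, -0.492256)

1 0.4660 0.2702 0.5447
2 0.9160 0.4566 0.4042
3 1.3620 0.4394 -0.4923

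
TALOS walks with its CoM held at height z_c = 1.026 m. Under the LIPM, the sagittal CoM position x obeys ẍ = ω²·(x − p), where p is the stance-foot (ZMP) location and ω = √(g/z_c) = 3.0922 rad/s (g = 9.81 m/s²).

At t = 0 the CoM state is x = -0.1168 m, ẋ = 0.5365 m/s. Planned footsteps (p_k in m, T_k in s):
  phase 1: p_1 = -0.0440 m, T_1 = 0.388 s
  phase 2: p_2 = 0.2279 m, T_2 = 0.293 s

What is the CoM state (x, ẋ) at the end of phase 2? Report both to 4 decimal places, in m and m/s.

phase 1: p=-0.0440, T=0.388, ωT=1.199774, cosh=1.810314, sinh=1.509051; start (x,ẋ)=(-0.116800, 0.536500) → end (x,ẋ)=(0.086031, 0.631528)
phase 2: p=0.2279, T=0.293, ωT=0.906015, cosh=1.439286, sinh=1.035155; start (x,ẋ)=(0.086031, 0.631528) → end (x,ẋ)=(0.235122, 0.454840)

x = 0.2351, ẋ = 0.4548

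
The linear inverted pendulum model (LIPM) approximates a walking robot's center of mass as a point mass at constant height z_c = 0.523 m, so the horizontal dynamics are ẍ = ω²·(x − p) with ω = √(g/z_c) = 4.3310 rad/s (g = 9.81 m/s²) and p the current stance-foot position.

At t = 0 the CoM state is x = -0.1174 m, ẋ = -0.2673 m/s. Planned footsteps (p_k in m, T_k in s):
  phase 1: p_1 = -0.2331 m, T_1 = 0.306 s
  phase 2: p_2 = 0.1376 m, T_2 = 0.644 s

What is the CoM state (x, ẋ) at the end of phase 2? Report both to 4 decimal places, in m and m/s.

x = -1.2352, ẋ = -5.8593

phase 1: p=-0.2331, T=0.306, ωT=1.325286, cosh=2.014494, sinh=1.748767; start (x,ẋ)=(-0.117400, -0.267300) → end (x,ẋ)=(-0.107953, 0.337827)
phase 2: p=0.1376, T=0.644, ωT=2.789164, cosh=8.164444, sinh=8.102971; start (x,ẋ)=(-0.107953, 0.337827) → end (x,ẋ)=(-1.235156, -5.859264)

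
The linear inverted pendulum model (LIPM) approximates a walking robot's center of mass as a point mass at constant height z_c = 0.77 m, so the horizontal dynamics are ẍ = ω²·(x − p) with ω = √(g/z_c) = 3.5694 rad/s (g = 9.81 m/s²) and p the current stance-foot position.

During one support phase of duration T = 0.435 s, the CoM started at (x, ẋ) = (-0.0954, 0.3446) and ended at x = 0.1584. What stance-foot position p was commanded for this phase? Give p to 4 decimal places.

p = -0.1199

ωT = 3.5694·0.435 = 1.552689; cosh(ωT) = 2.467917, sinh(ωT) = 2.256239
x(T) = p + (x₀−p)·cosh(ωT) + (ẋ₀/ω)·sinh(ωT) ⇒ p·(1 − cosh) = x(T) − x₀·cosh − (ẋ₀/ω)·sinh
numerator   = 0.1584 − (-0.0954)·2.467917 − (0.3446/3.5694)·2.256239 = 0.176016
denominator = 1 − 2.467917 = -1.467917
p = 0.176016 / -1.467917 = -0.1199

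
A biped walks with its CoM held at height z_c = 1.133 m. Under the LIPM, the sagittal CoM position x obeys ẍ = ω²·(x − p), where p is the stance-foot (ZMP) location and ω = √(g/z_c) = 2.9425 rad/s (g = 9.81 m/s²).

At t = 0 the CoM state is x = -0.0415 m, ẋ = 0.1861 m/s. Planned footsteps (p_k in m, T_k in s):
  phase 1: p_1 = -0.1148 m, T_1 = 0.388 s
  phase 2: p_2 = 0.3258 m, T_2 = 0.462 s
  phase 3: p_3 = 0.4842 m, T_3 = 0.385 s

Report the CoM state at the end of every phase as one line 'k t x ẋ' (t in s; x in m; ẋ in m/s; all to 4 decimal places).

1 0.3880 0.1006 0.6245
2 0.8500 0.2445 0.0912
3 1.2350 0.1166 -0.8252

phase 1: p=-0.1148, T=0.388, ωT=1.141690, cosh=1.725668, sinh=1.406389; start (x,ẋ)=(-0.041500, 0.186100) → end (x,ẋ)=(0.100639, 0.624484)
phase 2: p=0.3258, T=0.462, ωT=1.359435, cosh=2.075399, sinh=1.818593; start (x,ẋ)=(0.100639, 0.624484) → end (x,ẋ)=(0.244460, 0.091172)
phase 3: p=0.4842, T=0.385, ωT=1.132862, cosh=1.713320, sinh=1.391210; start (x,ẋ)=(0.244460, 0.091172) → end (x,ẋ)=(0.116555, -0.825202)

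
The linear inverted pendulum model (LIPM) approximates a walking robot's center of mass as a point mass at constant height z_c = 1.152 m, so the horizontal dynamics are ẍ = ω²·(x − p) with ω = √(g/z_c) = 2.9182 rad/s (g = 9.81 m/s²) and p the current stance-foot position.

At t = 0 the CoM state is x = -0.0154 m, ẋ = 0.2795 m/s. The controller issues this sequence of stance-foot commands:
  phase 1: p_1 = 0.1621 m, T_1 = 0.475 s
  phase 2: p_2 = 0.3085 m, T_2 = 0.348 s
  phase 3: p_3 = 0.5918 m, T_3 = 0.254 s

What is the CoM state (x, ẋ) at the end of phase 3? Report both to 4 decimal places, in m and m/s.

x = -1.1624, ẋ = -4.6169

phase 1: p=0.1621, T=0.475, ωT=1.386145, cosh=2.124720, sinh=1.874683; start (x,ẋ)=(-0.015400, 0.279500) → end (x,ẋ)=(-0.035484, -0.377190)
phase 2: p=0.3085, T=0.348, ωT=1.015534, cosh=1.561523, sinh=1.199314; start (x,ẋ)=(-0.035484, -0.377190) → end (x,ẋ)=(-0.383655, -1.792878)
phase 3: p=0.5918, T=0.254, ωT=0.741223, cosh=1.287515, sinh=0.810985; start (x,ẋ)=(-0.383655, -1.792878) → end (x,ẋ)=(-1.162365, -4.616886)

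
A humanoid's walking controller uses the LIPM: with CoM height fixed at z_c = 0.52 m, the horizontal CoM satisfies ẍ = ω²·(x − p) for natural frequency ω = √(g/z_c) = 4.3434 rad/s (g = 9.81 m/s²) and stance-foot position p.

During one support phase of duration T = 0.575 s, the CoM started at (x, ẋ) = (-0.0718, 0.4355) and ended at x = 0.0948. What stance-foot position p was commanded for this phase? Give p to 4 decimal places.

p = 0.0139

ωT = 4.3434·0.575 = 2.497455; cosh(ωT) = 6.116912, sinh(ωT) = 6.034617
x(T) = p + (x₀−p)·cosh(ωT) + (ẋ₀/ω)·sinh(ωT) ⇒ p·(1 − cosh) = x(T) − x₀·cosh − (ẋ₀/ω)·sinh
numerator   = 0.0948 − (-0.0718)·6.116912 − (0.4355/4.3434)·6.034617 = -0.071079
denominator = 1 − 6.116912 = -5.116912
p = -0.071079 / -5.116912 = 0.0139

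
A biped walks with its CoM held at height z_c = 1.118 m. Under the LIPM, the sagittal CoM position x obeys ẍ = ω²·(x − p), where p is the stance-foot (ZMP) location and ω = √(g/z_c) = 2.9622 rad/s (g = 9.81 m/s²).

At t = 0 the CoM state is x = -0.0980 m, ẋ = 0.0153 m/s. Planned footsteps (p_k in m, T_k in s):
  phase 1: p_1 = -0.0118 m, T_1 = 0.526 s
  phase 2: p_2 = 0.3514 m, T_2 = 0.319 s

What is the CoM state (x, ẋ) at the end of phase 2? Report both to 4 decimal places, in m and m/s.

phase 1: p=-0.0118, T=0.526, ωT=1.558117, cosh=2.480201, sinh=2.269669; start (x,ẋ)=(-0.098000, 0.015300) → end (x,ẋ)=(-0.213870, -0.541594)
phase 2: p=0.3514, T=0.319, ωT=0.944942, cosh=1.480683, sinh=1.091981; start (x,ẋ)=(-0.213870, -0.541594) → end (x,ẋ)=(-0.685238, -2.630389)

x = -0.6852, ẋ = -2.6304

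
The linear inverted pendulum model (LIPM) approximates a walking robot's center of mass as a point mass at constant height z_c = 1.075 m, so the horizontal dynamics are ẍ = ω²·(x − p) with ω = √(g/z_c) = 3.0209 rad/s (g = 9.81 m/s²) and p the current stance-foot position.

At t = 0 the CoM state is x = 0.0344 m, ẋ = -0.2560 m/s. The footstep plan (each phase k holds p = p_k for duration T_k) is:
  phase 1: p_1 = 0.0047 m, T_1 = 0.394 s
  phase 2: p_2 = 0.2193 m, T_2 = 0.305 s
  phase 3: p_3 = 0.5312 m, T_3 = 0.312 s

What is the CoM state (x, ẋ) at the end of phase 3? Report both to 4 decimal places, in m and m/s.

x = -1.2192, ẋ = -4.8365

phase 1: p=0.0047, T=0.394, ωT=1.190235, cosh=1.796001, sinh=1.491851; start (x,ẋ)=(0.034400, -0.256000) → end (x,ẋ)=(-0.068383, -0.325926)
phase 2: p=0.2193, T=0.305, ωT=0.921374, cosh=1.455357, sinh=1.057385; start (x,ẋ)=(-0.068383, -0.325926) → end (x,ẋ)=(-0.313463, -1.393271)
phase 3: p=0.5312, T=0.312, ωT=0.942521, cosh=1.478044, sinh=1.088399; start (x,ẋ)=(-0.313463, -1.393271) → end (x,ẋ)=(-1.219229, -4.836519)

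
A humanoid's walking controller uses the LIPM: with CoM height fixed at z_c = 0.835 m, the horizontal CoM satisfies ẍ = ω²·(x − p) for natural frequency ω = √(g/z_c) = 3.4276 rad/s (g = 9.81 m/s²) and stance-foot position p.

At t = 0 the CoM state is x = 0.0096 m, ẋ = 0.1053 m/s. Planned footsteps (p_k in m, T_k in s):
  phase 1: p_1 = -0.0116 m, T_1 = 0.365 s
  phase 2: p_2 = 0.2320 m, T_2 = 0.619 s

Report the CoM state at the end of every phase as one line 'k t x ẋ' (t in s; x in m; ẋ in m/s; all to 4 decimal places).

1 0.3650 0.0777 0.3156
2 0.9840 -0.0422 -0.8387

phase 1: p=-0.0116, T=0.365, ωT=1.251074, cosh=1.890145, sinh=1.603948; start (x,ẋ)=(0.009600, 0.105300) → end (x,ẋ)=(0.077746, 0.315583)
phase 2: p=0.2320, T=0.619, ωT=2.121684, cosh=4.232506, sinh=4.112676; start (x,ẋ)=(0.077746, 0.315583) → end (x,ẋ)=(-0.042220, -0.838746)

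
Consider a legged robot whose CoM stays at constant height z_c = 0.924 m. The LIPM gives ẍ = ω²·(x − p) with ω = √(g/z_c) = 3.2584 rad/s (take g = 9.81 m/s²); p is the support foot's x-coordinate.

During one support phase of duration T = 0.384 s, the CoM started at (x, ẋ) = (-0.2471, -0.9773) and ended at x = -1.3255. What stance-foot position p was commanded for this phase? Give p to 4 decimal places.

p = 0.4237

ωT = 3.2584·0.384 = 1.251226; cosh(ωT) = 1.890389, sinh(ωT) = 1.604235
x(T) = p + (x₀−p)·cosh(ωT) + (ẋ₀/ω)·sinh(ωT) ⇒ p·(1 − cosh) = x(T) − x₀·cosh − (ẋ₀/ω)·sinh
numerator   = -1.3255 − (-0.2471)·1.890389 − (-0.9773/3.2584)·1.604235 = -0.377223
denominator = 1 − 1.890389 = -0.890389
p = -0.377223 / -0.890389 = 0.4237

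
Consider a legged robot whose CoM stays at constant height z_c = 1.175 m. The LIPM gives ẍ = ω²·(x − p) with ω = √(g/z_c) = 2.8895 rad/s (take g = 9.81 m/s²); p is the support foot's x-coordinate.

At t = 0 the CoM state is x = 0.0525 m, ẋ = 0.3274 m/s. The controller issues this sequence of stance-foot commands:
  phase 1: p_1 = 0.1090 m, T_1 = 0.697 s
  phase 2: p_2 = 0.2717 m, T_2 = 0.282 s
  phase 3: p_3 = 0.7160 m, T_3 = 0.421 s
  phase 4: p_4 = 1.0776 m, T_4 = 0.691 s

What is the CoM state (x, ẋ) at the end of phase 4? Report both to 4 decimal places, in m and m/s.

phase 1: p=0.1090, T=0.697, ωT=2.013981, cosh=3.813274, sinh=3.679818; start (x,ẋ)=(0.052500, 0.327400) → end (x,ẋ)=(0.310498, 0.647711)
phase 2: p=0.2717, T=0.282, ωT=0.814839, cosh=1.350761, sinh=0.908051; start (x,ẋ)=(0.310498, 0.647711) → end (x,ẋ)=(0.527656, 0.976702)
phase 3: p=0.7160, T=0.421, ωT=1.216479, cosh=1.835778, sinh=1.539506; start (x,ẋ)=(0.527656, 0.976702) → end (x,ẋ)=(0.890623, 0.955179)
phase 4: p=1.0776, T=0.691, ωT=1.996644, cosh=3.750047, sinh=3.614257; start (x,ẋ)=(0.890623, 0.955179) → end (x,ẋ)=(1.571189, 1.629294)

x = 1.5712, ẋ = 1.6293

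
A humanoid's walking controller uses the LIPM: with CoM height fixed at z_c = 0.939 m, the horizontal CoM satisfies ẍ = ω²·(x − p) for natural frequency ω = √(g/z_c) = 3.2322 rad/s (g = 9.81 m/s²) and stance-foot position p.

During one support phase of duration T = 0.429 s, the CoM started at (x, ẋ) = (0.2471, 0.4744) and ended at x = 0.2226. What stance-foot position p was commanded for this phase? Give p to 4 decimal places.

ωT = 3.2322·0.429 = 1.386614; cosh(ωT) = 2.125599, sinh(ωT) = 1.875679
x(T) = p + (x₀−p)·cosh(ωT) + (ẋ₀/ω)·sinh(ωT) ⇒ p·(1 − cosh) = x(T) − x₀·cosh − (ẋ₀/ω)·sinh
numerator   = 0.2226 − (0.2471)·2.125599 − (0.4744/3.2322)·1.875679 = -0.577935
denominator = 1 − 2.125599 = -1.125599
p = -0.577935 / -1.125599 = 0.5134

p = 0.5134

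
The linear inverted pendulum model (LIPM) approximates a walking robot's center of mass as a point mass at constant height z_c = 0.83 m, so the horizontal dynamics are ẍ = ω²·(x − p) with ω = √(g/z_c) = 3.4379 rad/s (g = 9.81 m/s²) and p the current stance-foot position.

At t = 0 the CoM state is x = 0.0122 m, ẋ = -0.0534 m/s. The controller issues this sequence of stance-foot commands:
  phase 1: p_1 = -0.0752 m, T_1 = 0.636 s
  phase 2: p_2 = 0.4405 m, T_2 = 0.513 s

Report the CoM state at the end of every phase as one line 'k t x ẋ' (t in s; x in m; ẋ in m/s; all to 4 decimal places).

1 0.6360 0.2505 1.0801
2 1.1490 0.7596 1.3941

phase 1: p=-0.0752, T=0.636, ωT=2.186504, cosh=4.508171, sinh=4.395863; start (x,ẋ)=(0.012200, -0.053400) → end (x,ẋ)=(0.250534, 1.080099)
phase 2: p=0.4405, T=0.513, ωT=1.763643, cosh=3.002534, sinh=2.831115; start (x,ẋ)=(0.250534, 1.080099) → end (x,ẋ)=(0.759585, 1.394083)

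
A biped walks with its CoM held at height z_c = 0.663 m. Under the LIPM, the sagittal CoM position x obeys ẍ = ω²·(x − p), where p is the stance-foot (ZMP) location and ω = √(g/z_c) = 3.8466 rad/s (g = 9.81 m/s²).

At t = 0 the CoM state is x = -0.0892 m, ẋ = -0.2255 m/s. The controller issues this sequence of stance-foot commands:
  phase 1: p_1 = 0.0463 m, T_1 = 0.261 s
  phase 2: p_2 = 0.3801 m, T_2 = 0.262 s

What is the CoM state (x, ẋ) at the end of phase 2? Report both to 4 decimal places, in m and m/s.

x = -0.8689, ẋ = -4.2961

phase 1: p=0.0463, T=0.261, ωT=1.003963, cosh=1.547750, sinh=1.181325; start (x,ẋ)=(-0.089200, -0.225500) → end (x,ẋ)=(-0.232673, -0.964741)
phase 2: p=0.3801, T=0.262, ωT=1.007809, cosh=1.552305, sinh=1.187287; start (x,ẋ)=(-0.232673, -0.964741) → end (x,ẋ)=(-0.868887, -4.296119)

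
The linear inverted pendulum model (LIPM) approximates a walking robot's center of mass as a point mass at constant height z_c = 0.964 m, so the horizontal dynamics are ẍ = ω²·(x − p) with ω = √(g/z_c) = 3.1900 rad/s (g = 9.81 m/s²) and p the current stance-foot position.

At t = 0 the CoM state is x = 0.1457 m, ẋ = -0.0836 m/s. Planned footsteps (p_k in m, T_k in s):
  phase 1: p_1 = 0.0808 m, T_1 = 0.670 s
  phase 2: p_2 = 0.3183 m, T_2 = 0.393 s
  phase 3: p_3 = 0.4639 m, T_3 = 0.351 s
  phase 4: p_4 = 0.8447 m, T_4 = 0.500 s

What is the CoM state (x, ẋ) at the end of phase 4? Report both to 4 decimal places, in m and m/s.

phase 1: p=0.0808, T=0.670, ωT=2.137300, cosh=4.297247, sinh=4.179274; start (x,ẋ)=(0.145700, -0.083600) → end (x,ẋ)=(0.250166, 0.505989)
phase 2: p=0.3183, T=0.393, ωT=1.253670, cosh=1.894316, sinh=1.608860; start (x,ẋ)=(0.250166, 0.505989) → end (x,ẋ)=(0.444425, 0.608819)
phase 3: p=0.4639, T=0.351, ωT=1.119690, cosh=1.695143, sinh=1.368762; start (x,ẋ)=(0.444425, 0.608819) → end (x,ẋ)=(0.692119, 0.947001)
phase 4: p=0.8447, T=0.500, ωT=1.595000, cosh=2.565619, sinh=2.362710; start (x,ẋ)=(0.692119, 0.947001) → end (x,ẋ)=(1.154641, 1.279630)

x = 1.1546, ẋ = 1.2796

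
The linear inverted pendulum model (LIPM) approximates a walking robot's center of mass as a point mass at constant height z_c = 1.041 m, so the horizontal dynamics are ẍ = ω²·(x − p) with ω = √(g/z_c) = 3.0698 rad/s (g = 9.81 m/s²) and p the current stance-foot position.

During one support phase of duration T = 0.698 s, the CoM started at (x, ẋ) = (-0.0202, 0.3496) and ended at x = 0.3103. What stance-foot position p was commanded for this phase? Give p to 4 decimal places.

ωT = 3.0698·0.698 = 2.142720; cosh(ωT) = 4.319963, sinh(ωT) = 4.202628
x(T) = p + (x₀−p)·cosh(ωT) + (ẋ₀/ω)·sinh(ωT) ⇒ p·(1 − cosh) = x(T) − x₀·cosh − (ẋ₀/ω)·sinh
numerator   = 0.3103 − (-0.0202)·4.319963 − (0.3496/3.0698)·4.202628 = -0.081047
denominator = 1 − 4.319963 = -3.319963
p = -0.081047 / -3.319963 = 0.0244

p = 0.0244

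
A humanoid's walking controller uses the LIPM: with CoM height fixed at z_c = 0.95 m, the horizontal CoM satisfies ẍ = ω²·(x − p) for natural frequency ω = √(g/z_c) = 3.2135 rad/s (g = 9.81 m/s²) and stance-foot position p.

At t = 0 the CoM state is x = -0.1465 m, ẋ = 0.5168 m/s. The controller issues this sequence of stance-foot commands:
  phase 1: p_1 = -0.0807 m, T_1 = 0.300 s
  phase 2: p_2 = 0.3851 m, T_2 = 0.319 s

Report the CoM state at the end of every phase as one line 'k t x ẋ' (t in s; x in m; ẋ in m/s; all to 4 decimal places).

1 0.3000 0.0007 0.5392
2 0.6190 -0.0159 -0.6519

phase 1: p=-0.0807, T=0.300, ωT=0.964050, cosh=1.501820, sinh=1.120475; start (x,ẋ)=(-0.146500, 0.516800) → end (x,ẋ)=(0.000677, 0.539218)
phase 2: p=0.3851, T=0.319, ωT=1.025106, cosh=1.573075, sinh=1.214317; start (x,ẋ)=(0.000677, 0.539218) → end (x,ẋ)=(-0.015867, -0.651869)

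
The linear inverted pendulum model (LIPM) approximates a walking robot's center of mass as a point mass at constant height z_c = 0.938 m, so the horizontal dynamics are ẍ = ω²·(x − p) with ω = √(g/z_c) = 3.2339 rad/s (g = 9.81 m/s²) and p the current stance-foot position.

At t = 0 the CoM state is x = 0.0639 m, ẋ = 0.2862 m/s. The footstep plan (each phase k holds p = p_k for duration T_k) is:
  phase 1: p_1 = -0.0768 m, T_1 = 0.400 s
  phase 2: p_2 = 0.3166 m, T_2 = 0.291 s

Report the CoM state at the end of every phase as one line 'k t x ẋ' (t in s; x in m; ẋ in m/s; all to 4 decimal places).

phase 1: p=-0.0768, T=0.400, ωT=1.293560, cosh=1.960017, sinh=1.685725; start (x,ẋ)=(0.063900, 0.286200) → end (x,ẋ)=(0.348161, 1.327978)
phase 2: p=0.3166, T=0.291, ωT=0.941065, cosh=1.476461, sinh=1.086248; start (x,ẋ)=(0.348161, 1.327978) → end (x,ẋ)=(0.809259, 2.071576)

1 0.4000 0.3482 1.3280
2 0.6910 0.8093 2.0716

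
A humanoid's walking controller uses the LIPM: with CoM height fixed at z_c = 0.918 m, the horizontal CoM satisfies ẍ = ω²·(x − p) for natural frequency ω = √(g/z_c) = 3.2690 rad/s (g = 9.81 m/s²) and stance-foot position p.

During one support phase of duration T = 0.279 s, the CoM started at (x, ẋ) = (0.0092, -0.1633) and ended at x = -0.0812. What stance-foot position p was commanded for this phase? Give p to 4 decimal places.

p = 0.0951

ωT = 3.2690·0.279 = 0.912051; cosh(ωT) = 1.445561, sinh(ωT) = 1.043862
x(T) = p + (x₀−p)·cosh(ωT) + (ẋ₀/ω)·sinh(ωT) ⇒ p·(1 − cosh) = x(T) − x₀·cosh − (ẋ₀/ω)·sinh
numerator   = -0.0812 − (0.0092)·1.445561 − (-0.1633/3.2690)·1.043862 = -0.042354
denominator = 1 − 1.445561 = -0.445561
p = -0.042354 / -0.445561 = 0.0951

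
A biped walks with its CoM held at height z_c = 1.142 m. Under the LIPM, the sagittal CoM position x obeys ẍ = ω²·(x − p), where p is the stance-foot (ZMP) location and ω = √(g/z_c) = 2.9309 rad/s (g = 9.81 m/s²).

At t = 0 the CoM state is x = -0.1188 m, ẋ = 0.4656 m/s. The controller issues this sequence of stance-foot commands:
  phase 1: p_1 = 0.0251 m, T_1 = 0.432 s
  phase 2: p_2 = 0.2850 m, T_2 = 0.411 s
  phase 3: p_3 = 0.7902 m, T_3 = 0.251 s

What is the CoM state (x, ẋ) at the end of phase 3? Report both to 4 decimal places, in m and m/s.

x = -0.6026, ẋ = -3.2273

phase 1: p=0.0251, T=0.432, ωT=1.266149, cosh=1.914540, sinh=1.632625; start (x,ẋ)=(-0.118800, 0.465600) → end (x,ẋ)=(0.008955, 0.202840)
phase 2: p=0.2850, T=0.411, ωT=1.204600, cosh=1.817618, sinh=1.517806; start (x,ẋ)=(0.008955, 0.202840) → end (x,ẋ)=(-0.111701, -0.859312)
phase 3: p=0.7902, T=0.251, ωT=0.735656, cosh=1.283021, sinh=0.803830; start (x,ẋ)=(-0.111701, -0.859312) → end (x,ẋ)=(-0.602633, -3.227344)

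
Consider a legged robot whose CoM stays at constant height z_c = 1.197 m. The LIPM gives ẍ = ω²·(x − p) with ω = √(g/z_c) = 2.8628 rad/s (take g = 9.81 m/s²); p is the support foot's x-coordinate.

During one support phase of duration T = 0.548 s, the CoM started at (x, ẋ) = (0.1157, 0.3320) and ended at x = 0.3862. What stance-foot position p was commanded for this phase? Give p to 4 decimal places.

ωT = 2.8628·0.548 = 1.568814; cosh(ωT) = 2.504622, sinh(ωT) = 2.296330
x(T) = p + (x₀−p)·cosh(ωT) + (ẋ₀/ω)·sinh(ωT) ⇒ p·(1 − cosh) = x(T) − x₀·cosh − (ẋ₀/ω)·sinh
numerator   = 0.3862 − (0.1157)·2.504622 − (0.3320/2.8628)·2.296330 = -0.169891
denominator = 1 − 2.504622 = -1.504622
p = -0.169891 / -1.504622 = 0.1129

p = 0.1129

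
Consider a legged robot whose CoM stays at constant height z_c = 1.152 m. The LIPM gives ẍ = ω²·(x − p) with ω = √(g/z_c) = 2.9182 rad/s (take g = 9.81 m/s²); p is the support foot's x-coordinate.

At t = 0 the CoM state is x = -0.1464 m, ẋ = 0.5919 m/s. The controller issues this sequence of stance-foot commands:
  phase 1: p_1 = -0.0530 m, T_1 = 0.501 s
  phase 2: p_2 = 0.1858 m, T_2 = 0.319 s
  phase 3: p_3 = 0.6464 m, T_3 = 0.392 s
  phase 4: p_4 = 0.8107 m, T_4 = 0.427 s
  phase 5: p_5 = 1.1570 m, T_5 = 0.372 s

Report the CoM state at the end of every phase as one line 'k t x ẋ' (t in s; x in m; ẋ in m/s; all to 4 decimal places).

phase 1: p=-0.0530, T=0.501, ωT=1.462018, cosh=2.273213, sinh=2.041445; start (x,ẋ)=(-0.146400, 0.591900) → end (x,ẋ)=(0.148749, 0.789099)
phase 2: p=0.1858, T=0.319, ωT=0.930906, cosh=1.465501, sinh=1.071305; start (x,ẋ)=(0.148749, 0.789099) → end (x,ẋ)=(0.421189, 1.040594)
phase 3: p=0.6464, T=0.392, ωT=1.143934, cosh=1.728829, sinh=1.410266; start (x,ẋ)=(0.421189, 1.040594) → end (x,ẋ)=(0.759933, 0.872169)
phase 4: p=0.8107, T=0.427, ωT=1.246071, cosh=1.882145, sinh=1.594513; start (x,ẋ)=(0.759933, 0.872169) → end (x,ẋ)=(1.191705, 1.405324)
phase 5: p=1.1570, T=0.372, ωT=1.085570, cosh=1.649419, sinh=1.311710; start (x,ẋ)=(1.191705, 1.405324) → end (x,ẋ)=(1.845925, 2.450811)

1 0.5010 0.1487 0.7891
2 0.8200 0.4212 1.0406
3 1.2120 0.7599 0.8722
4 1.6390 1.1917 1.4053
5 2.0110 1.8459 2.4508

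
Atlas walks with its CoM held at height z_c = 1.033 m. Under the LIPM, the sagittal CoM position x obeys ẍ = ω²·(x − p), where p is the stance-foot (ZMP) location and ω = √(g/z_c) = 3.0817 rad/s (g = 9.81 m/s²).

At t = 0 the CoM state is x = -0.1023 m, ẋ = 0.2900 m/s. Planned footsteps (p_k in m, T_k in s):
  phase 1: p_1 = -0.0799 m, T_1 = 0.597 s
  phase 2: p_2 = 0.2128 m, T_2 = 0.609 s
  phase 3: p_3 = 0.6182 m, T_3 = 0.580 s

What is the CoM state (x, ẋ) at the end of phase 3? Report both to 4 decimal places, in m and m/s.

phase 1: p=-0.0799, T=0.597, ωT=1.839775, cosh=3.226987, sinh=3.068134; start (x,ẋ)=(-0.102300, 0.290000) → end (x,ẋ)=(0.136539, 0.724033)
phase 2: p=0.2128, T=0.609, ωT=1.876755, cosh=3.342681, sinh=3.189595; start (x,ẋ)=(0.136539, 0.724033) → end (x,ẋ)=(0.707266, 1.670611)
phase 3: p=0.6182, T=0.580, ωT=1.787386, cosh=3.070607, sinh=2.903210; start (x,ẋ)=(0.707266, 1.670611) → end (x,ẋ)=(2.465535, 5.926643)

x = 2.4655, ẋ = 5.9266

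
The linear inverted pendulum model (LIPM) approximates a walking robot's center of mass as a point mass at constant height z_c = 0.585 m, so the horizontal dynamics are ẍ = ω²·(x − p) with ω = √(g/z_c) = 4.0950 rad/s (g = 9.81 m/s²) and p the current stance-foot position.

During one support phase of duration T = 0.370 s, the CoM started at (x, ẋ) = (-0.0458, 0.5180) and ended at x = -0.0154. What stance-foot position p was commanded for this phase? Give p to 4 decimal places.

p = 0.1300

ωT = 4.0950·0.370 = 1.515150; cosh(ωT) = 2.384939, sinh(ωT) = 2.165164
x(T) = p + (x₀−p)·cosh(ωT) + (ẋ₀/ω)·sinh(ωT) ⇒ p·(1 − cosh) = x(T) − x₀·cosh − (ẋ₀/ω)·sinh
numerator   = -0.0154 − (-0.0458)·2.384939 − (0.5180/4.0950)·2.165164 = -0.180054
denominator = 1 − 2.384939 = -1.384939
p = -0.180054 / -1.384939 = 0.1300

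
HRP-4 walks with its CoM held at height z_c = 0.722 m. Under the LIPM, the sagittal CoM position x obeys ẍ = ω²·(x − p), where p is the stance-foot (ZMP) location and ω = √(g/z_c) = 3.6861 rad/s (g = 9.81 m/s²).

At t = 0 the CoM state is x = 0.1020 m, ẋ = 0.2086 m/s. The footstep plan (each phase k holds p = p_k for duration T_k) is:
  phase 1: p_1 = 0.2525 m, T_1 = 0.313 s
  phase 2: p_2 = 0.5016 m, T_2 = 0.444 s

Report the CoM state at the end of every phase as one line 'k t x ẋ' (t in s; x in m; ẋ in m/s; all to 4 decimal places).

phase 1: p=0.2525, T=0.313, ωT=1.153749, cosh=1.742754, sinh=1.427302; start (x,ẋ)=(0.102000, 0.208600) → end (x,ẋ)=(0.070988, -0.428269)
phase 2: p=0.5016, T=0.444, ωT=1.636628, cosh=2.666226, sinh=2.471591; start (x,ẋ)=(0.070988, -0.428269) → end (x,ẋ)=(-0.933671, -5.064967)

1 0.3130 0.0710 -0.4283
2 0.7570 -0.9337 -5.0650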